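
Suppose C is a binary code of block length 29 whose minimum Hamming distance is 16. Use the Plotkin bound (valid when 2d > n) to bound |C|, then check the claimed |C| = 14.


Plotkin bound M ≤ 10; given |C| = 14 > bound (violated).

Check applicability: 2d = 32, n = 29.
2d − n = 3 > 0, so Plotkin applies.
Compute d/(2d−n) = 16/3 ≈ 5.3333.
⌊d/(2d−n)⌋ = 5.
Plotkin bound: M ≤ 2·5 = 10.
Given |C| = 14, check: VIOLATED.
This |C| is above the Plotkin bound, so no binary code with n = 29, d = 16 and 14 codewords exists.


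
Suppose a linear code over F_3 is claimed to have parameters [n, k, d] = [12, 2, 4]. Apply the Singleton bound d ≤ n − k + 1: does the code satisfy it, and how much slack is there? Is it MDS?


Singleton RHS = n − k + 1 = 11, slack = 7, bound satisfied, not MDS.

Singleton bound: d ≤ n − k + 1.
Here n = 12, k = 2, so n − k + 1 = 11.
Given d = 4, check d ≤ 11: YES.
Slack = (n − k + 1) − d = 7.
The code is NOT MDS (slack = 7 > 0).
Description: the claimed parameters are [12, 2, 4]_3; such a code would be non-MDS.


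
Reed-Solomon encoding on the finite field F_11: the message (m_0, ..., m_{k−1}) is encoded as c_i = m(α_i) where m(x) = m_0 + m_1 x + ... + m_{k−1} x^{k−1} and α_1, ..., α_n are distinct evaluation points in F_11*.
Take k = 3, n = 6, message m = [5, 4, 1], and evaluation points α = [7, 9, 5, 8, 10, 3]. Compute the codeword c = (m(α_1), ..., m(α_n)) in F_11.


c = [5, 1, 6, 2, 2, 4]

Message polynomial: m(x) = 5 + 4·x + 1·x^2 (mod 11).
For each evaluation point α_i, compute m(α_i) mod 11:
  α_1 = 7: Horner steps 1 → 0 → 5, so m(7) = 5.
  α_2 = 9: Horner steps 1 → 2 → 1, so m(9) = 1.
  α_3 = 5: Horner steps 1 → 9 → 6, so m(5) = 6.
  α_4 = 8: Horner steps 1 → 1 → 2, so m(8) = 2.
  α_5 = 10: Horner steps 1 → 3 → 2, so m(10) = 2.
  α_6 = 3: Horner steps 1 → 7 → 4, so m(3) = 4.
Codeword c = [5, 1, 6, 2, 2, 4] ∈ F_11^6.


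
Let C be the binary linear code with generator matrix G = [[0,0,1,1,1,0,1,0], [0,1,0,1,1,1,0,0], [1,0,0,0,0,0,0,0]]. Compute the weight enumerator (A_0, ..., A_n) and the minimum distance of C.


Weight distribution: A_0 = 1, A_1 = 1, A_4 = 3, A_5 = 3. Minimum distance d = 1.

Enumerate all 2^3 = 8 messages m ∈ F_2^3.
For each, compute codeword c = mG in F_2^8, then tally its weight.
  m = 000 → c = 00000000, weight = 0.
  m = 100 → c = 00111010, weight = 4.
  m = 010 → c = 01011100, weight = 4.
  m = 110 → c = 01100110, weight = 4.
  m = 001 → c = 10000000, weight = 1.
  m = 101 → c = 10111010, weight = 5.
  m = 011 → c = 11011100, weight = 5.
  m = 111 → c = 11100110, weight = 5.
Tally weights:
  weight 0: 1 codewords.
  weight 1: 1 codewords.
  weight 4: 3 codewords.
  weight 5: 3 codewords.
Minimum distance d = smallest w > 0 with A_w > 0 = 1.
Sanity: Σ A_w = 8 = 2^3 = 8 ✓.


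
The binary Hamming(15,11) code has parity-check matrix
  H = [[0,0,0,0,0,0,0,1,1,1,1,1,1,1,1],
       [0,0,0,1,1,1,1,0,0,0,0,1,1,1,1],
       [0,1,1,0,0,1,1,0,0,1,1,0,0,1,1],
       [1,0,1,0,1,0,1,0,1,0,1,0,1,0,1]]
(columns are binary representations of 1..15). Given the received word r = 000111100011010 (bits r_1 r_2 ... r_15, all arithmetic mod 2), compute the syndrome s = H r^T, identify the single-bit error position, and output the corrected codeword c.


s = (1, 0, 0, 1)^T, error position = 9, corrected codeword c = 000111101011010

Compute s = H r^T mod 2 one row at a time:
  s_1 = 0 + 0 + 0 + 1 + 1 + 0 + 1 + 0 = 3 ≡ 1 (mod 2).
  s_2 = 1 + 1 + 1 + 1 + 1 + 0 + 1 + 0 = 6 ≡ 0 (mod 2).
  s_3 = 0 + 0 + 1 + 1 + 0 + 1 + 1 + 0 = 4 ≡ 0 (mod 2).
  s_4 = 0 + 0 + 1 + 1 + 0 + 1 + 0 + 0 = 3 ≡ 1 (mod 2).
s = (1, 0, 0, 1)^T — this equals column 9 of H (binary 1001), so error is at position 9.
Correct: flip bit 9 of r = 000111100011010 to get c = 000111101011010.


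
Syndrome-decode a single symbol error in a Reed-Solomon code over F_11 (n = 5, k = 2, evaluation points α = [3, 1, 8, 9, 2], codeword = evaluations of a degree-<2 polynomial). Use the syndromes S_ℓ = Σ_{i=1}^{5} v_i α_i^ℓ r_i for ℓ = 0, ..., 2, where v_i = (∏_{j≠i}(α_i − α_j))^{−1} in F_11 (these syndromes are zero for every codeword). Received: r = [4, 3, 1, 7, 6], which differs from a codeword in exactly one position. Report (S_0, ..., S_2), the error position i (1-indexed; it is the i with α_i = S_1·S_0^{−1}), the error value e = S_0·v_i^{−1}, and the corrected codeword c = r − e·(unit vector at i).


S = (4, 8, 5), error at position 5, error magnitude e = 8, c = [4, 3, 1, 7, 9].

Step 1: column multipliers v_i = (∏_{j≠i}(α_i − α_j))^{−1} mod 11.
  i = 1 (α = 3): (3−1)(3−8)(3−9)(3−2) = 2·(−5)·(−6)·1 = 60 ≡ 5, so v_1 = 5^{−1} = 9 (mod 11).
  i = 2 (α = 1): (1−3)(1−8)(1−9)(1−2) = (−2)·(−7)·(−8)·(−1) = 112 ≡ 2, so v_2 = 2^{−1} = 6 (mod 11).
  i = 3 (α = 8): (8−3)(8−1)(8−9)(8−2) = 5·7·(−1)·6 = −210 ≡ 10, so v_3 = 10^{−1} = 10 (mod 11).
  i = 4 (α = 9): (9−3)(9−1)(9−8)(9−2) = 6·8·1·7 = 336 ≡ 6, so v_4 = 6^{−1} = 2 (mod 11).
  i = 5 (α = 2): (2−3)(2−1)(2−8)(2−9) = (−1)·1·(−6)·(−7) = −42 ≡ 2, so v_5 = 2^{−1} = 6 (mod 11).
  v = [9, 6, 10, 2, 6].
Step 2: syndromes of r = [4, 3, 1, 7, 6] (all sums mod 11).
  S_0 = Σ v_i r_i = 9·4 + 6·3 + 10·1 + 2·7 + 6·6 = 114 ≡ 4.
  S_1 = Σ v_i α_i r_i = 9·3·4 + 6·1·3 + 10·8·1 + 2·9·7 + 6·2·6 = 404 ≡ 8.
  α_i^2 mod 11 = [9, 1, 9, 4, 4].
  S_2 = Σ v_i α_i^2 r_i = 9·9·4 + 6·1·3 + 10·9·1 + 2·4·7 + 6·4·6 = 632 ≡ 5.
  S = (4, 8, 5) ≠ 0, so r is not a codeword (an error is present).
Step 3: locate the error. For a single error e at position i, S_ℓ = v_i·e·α_i^ℓ, so α_err = S_1/S_0.
  S_0^{−1} = 4^{−1} = 3 (mod 11), so α_err = 8·3 = 24 ≡ 2 = α_5. Error position i = 5.
  Consistency check: S_2/S_1 = 5·7 = 35 ≡ 2 = α_err ✓ (single-error assumption holds).
Step 4: error magnitude e = S_0/v_5 = S_0·∏_{j≠5}(α_5 − α_j) = 4·2 = 8 ≡ 8 (mod 11).
Step 5: correct position 5: c_5 = r_5 − e = 6 − 8 ≡ 9 (mod 11). Hence c = [4, 3, 1, 7, 9].
  Check: interpolating c through the α_i gives m(x) = 8 + 6·x (degree < 2) with m(α_i) = c_i for every i, so c is indeed a codeword.


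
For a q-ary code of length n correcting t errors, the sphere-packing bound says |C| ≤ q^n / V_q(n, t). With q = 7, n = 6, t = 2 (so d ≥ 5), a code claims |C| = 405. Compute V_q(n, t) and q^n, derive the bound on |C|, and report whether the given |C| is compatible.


V_q(n, t) = 577, q^n = 117649, Hamming bound = 203, |C| = 405 > bound (violated).

Step 1: Compute V_q(n, t) = Σ_{j=0}^2 C(n, j) (q−1)^j.
  j = 0: C(6,0)·(6)^0 = 1·1 = 1.
  j = 1: C(6,1)·(6)^1 = 6·6 = 36.
  j = 2: C(6,2)·(6)^2 = 15·36 = 540.
  V_q(n, t) = 1 + 36 + 540 = 577.
Step 2: q^n = 7^6 = 117649.
Step 3: Hamming bound ⌊q^n / V_q(n,t)⌋ = ⌊117649/577⌋ = 203.
Step 4: Compare |C| = 405 to 203: violated.
The claimed |C| lies above the Hamming bound, so no 7-ary code of length 6 with d ≥ 5 can have 405 codewords.


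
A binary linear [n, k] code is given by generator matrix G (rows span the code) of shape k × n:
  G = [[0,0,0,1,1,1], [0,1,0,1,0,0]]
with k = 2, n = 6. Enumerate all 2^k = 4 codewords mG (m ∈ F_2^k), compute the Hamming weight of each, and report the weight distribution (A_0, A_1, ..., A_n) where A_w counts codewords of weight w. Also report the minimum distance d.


Weight distribution: A_0 = 1, A_2 = 1, A_3 = 2. Minimum distance d = 2.

Enumerate all 2^2 = 4 messages m ∈ F_2^2.
For each, compute codeword c = mG in F_2^6, then tally its weight.
  m = 00 → c = 000000, weight = 0.
  m = 10 → c = 000111, weight = 3.
  m = 01 → c = 010100, weight = 2.
  m = 11 → c = 010011, weight = 3.
Tally weights:
  weight 0: 1 codewords.
  weight 2: 1 codewords.
  weight 3: 2 codewords.
Minimum distance d = smallest w > 0 with A_w > 0 = 2.
Sanity: Σ A_w = 4 = 2^2 = 4 ✓.


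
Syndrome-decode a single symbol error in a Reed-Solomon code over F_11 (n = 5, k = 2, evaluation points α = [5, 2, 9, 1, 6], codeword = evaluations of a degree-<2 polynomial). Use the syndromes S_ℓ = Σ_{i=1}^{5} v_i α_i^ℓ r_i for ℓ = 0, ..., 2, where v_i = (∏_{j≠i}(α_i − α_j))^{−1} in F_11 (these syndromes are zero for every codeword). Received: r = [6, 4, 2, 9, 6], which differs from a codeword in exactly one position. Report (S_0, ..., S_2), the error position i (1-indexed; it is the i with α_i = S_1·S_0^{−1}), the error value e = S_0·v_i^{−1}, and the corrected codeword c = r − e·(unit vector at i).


S = (7, 2, 10), error at position 1, error magnitude e = 6, c = [0, 4, 2, 9, 6].

Step 1: column multipliers v_i = (∏_{j≠i}(α_i − α_j))^{−1} mod 11.
  i = 1 (α = 5): (5−2)(5−9)(5−1)(5−6) = 3·(−4)·4·(−1) = 48 ≡ 4, so v_1 = 4^{−1} = 3 (mod 11).
  i = 2 (α = 2): (2−5)(2−9)(2−1)(2−6) = (−3)·(−7)·1·(−4) = −84 ≡ 4, so v_2 = 4^{−1} = 3 (mod 11).
  i = 3 (α = 9): (9−5)(9−2)(9−1)(9−6) = 4·7·8·3 = 672 ≡ 1, so v_3 = 1^{−1} = 1 (mod 11).
  i = 4 (α = 1): (1−5)(1−2)(1−9)(1−6) = (−4)·(−1)·(−8)·(−5) = 160 ≡ 6, so v_4 = 6^{−1} = 2 (mod 11).
  i = 5 (α = 6): (6−5)(6−2)(6−9)(6−1) = 1·4·(−3)·5 = −60 ≡ 6, so v_5 = 6^{−1} = 2 (mod 11).
  v = [3, 3, 1, 2, 2].
Step 2: syndromes of r = [6, 4, 2, 9, 6] (all sums mod 11).
  S_0 = Σ v_i r_i = 3·6 + 3·4 + 1·2 + 2·9 + 2·6 = 62 ≡ 7.
  S_1 = Σ v_i α_i r_i = 3·5·6 + 3·2·4 + 1·9·2 + 2·1·9 + 2·6·6 = 222 ≡ 2.
  α_i^2 mod 11 = [3, 4, 4, 1, 3].
  S_2 = Σ v_i α_i^2 r_i = 3·3·6 + 3·4·4 + 1·4·2 + 2·1·9 + 2·3·6 = 164 ≡ 10.
  S = (7, 2, 10) ≠ 0, so r is not a codeword (an error is present).
Step 3: locate the error. For a single error e at position i, S_ℓ = v_i·e·α_i^ℓ, so α_err = S_1/S_0.
  S_0^{−1} = 7^{−1} = 8 (mod 11), so α_err = 2·8 = 16 ≡ 5 = α_1. Error position i = 1.
  Consistency check: S_2/S_1 = 10·6 = 60 ≡ 5 = α_err ✓ (single-error assumption holds).
Step 4: error magnitude e = S_0/v_1 = S_0·∏_{j≠1}(α_1 − α_j) = 7·4 = 28 ≡ 6 (mod 11).
Step 5: correct position 1: c_1 = r_1 − e = 6 − 6 ≡ 0 (mod 11). Hence c = [0, 4, 2, 9, 6].
  Check: interpolating c through the α_i gives m(x) = 3 + 6·x (degree < 2) with m(α_i) = c_i for every i, so c is indeed a codeword.


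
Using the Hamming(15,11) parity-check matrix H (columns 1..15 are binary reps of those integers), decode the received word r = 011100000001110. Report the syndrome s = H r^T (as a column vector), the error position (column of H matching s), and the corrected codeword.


s = (1, 0, 1, 0)^T, error position = 10, corrected codeword c = 011100000101110

Compute s = H r^T mod 2 one row at a time:
  s_1 = 0 + 0 + 0 + 0 + 1 + 1 + 1 + 0 = 3 ≡ 1 (mod 2).
  s_2 = 1 + 0 + 0 + 0 + 1 + 1 + 1 + 0 = 4 ≡ 0 (mod 2).
  s_3 = 1 + 1 + 0 + 0 + 0 + 0 + 1 + 0 = 3 ≡ 1 (mod 2).
  s_4 = 0 + 1 + 0 + 0 + 0 + 0 + 1 + 0 = 2 ≡ 0 (mod 2).
s = (1, 0, 1, 0)^T — this equals column 10 of H (binary 1010), so error is at position 10.
Correct: flip bit 10 of r = 011100000001110 to get c = 011100000101110.


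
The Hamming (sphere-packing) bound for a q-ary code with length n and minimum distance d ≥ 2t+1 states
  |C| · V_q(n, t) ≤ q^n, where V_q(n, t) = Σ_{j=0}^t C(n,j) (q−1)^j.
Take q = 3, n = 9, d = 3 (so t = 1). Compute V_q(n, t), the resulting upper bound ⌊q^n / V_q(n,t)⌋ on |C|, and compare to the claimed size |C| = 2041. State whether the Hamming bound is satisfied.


V_q(n, t) = 19, q^n = 19683, Hamming bound = 1035, |C| = 2041 > bound (violated).

Step 1: Compute V_q(n, t) = Σ_{j=0}^1 C(n, j) (q−1)^j.
  j = 0: C(9,0)·(2)^0 = 1·1 = 1.
  j = 1: C(9,1)·(2)^1 = 9·2 = 18.
  V_q(n, t) = 1 + 18 = 19.
Step 2: q^n = 3^9 = 19683.
Step 3: Hamming bound ⌊q^n / V_q(n,t)⌋ = ⌊19683/19⌋ = 1035.
Step 4: Compare |C| = 2041 to 1035: violated.
The claimed |C| lies above the Hamming bound, so no 3-ary code of length 9 with d ≥ 3 can have 2041 codewords.


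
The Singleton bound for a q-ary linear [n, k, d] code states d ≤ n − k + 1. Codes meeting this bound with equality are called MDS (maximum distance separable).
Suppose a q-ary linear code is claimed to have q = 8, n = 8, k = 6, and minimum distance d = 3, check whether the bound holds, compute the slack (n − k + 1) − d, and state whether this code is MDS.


Singleton RHS = n − k + 1 = 3, slack = 0, bound satisfied, MDS.

Singleton bound: d ≤ n − k + 1.
Here n = 8, k = 6, so n − k + 1 = 3.
Given d = 3, check d ≤ 3: YES.
Slack = (n − k + 1) − d = 0.
The code is MDS (slack = 0).
Description: the claimed parameters are [8, 6, 3]_8; such a code would be MDS (meets Singleton bound).


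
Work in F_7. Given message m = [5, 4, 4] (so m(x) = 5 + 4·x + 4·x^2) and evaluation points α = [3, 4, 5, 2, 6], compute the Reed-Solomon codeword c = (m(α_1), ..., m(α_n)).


c = [4, 1, 6, 1, 5]

Message polynomial: m(x) = 5 + 4·x + 4·x^2 (mod 7).
For each evaluation point α_i, compute m(α_i) mod 7:
  α_1 = 3: Horner steps 4 → 2 → 4, so m(3) = 4.
  α_2 = 4: Horner steps 4 → 6 → 1, so m(4) = 1.
  α_3 = 5: Horner steps 4 → 3 → 6, so m(5) = 6.
  α_4 = 2: Horner steps 4 → 5 → 1, so m(2) = 1.
  α_5 = 6: Horner steps 4 → 0 → 5, so m(6) = 5.
Codeword c = [4, 1, 6, 1, 5] ∈ F_7^5.


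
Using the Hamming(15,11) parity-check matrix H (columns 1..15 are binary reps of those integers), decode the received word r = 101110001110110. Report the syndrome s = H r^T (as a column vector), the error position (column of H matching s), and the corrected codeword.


s = (1, 0, 0, 0)^T, error position = 8, corrected codeword c = 101110011110110

Compute s = H r^T mod 2 one row at a time:
  s_1 = 0 + 1 + 1 + 1 + 0 + 1 + 1 + 0 = 5 ≡ 1 (mod 2).
  s_2 = 1 + 1 + 0 + 0 + 0 + 1 + 1 + 0 = 4 ≡ 0 (mod 2).
  s_3 = 0 + 1 + 0 + 0 + 1 + 1 + 1 + 0 = 4 ≡ 0 (mod 2).
  s_4 = 1 + 1 + 1 + 0 + 1 + 1 + 1 + 0 = 6 ≡ 0 (mod 2).
s = (1, 0, 0, 0)^T — this equals column 8 of H (binary 1000), so error is at position 8.
Correct: flip bit 8 of r = 101110001110110 to get c = 101110011110110.


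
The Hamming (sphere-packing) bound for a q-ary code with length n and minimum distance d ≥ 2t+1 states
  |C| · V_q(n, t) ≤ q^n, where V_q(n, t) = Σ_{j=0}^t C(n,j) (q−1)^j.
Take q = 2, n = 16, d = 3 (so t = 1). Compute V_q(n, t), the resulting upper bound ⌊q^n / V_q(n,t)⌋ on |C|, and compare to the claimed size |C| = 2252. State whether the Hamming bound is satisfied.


V_q(n, t) = 17, q^n = 65536, Hamming bound = 3855, |C| = 2252 ≤ bound (satisfied).

Step 1: Compute V_q(n, t) = Σ_{j=0}^1 C(n, j) (q−1)^j.
  j = 0: C(16,0)·(1)^0 = 1·1 = 1.
  j = 1: C(16,1)·(1)^1 = 16·1 = 16.
  V_q(n, t) = 1 + 16 = 17.
Step 2: q^n = 2^16 = 65536.
Step 3: Hamming bound ⌊q^n / V_q(n,t)⌋ = ⌊65536/17⌋ = 3855.
Step 4: Compare |C| = 2252 to 3855: satisfied.
The claimed |C| lies below the Hamming bound.


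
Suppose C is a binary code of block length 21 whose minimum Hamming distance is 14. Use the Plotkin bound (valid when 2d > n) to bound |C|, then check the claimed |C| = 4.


Plotkin bound M ≤ 4; given |C| = 4 ≤ bound (satisfied).

Check applicability: 2d = 28, n = 21.
2d − n = 7 > 0, so Plotkin applies.
Compute d/(2d−n) = 14/7 ≈ 2.0000.
⌊d/(2d−n)⌋ = 2.
Plotkin bound: M ≤ 2·2 = 4.
Given |C| = 4, check: satisfied.
This |C| is at the Plotkin bound.


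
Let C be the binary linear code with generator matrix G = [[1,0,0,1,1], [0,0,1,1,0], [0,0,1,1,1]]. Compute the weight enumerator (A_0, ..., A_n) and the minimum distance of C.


Weight distribution: A_0 = 1, A_1 = 1, A_2 = 3, A_3 = 3. Minimum distance d = 1.

Enumerate all 2^3 = 8 messages m ∈ F_2^3.
For each, compute codeword c = mG in F_2^5, then tally its weight.
  m = 000 → c = 00000, weight = 0.
  m = 100 → c = 10011, weight = 3.
  m = 010 → c = 00110, weight = 2.
  m = 110 → c = 10101, weight = 3.
  m = 001 → c = 00111, weight = 3.
  m = 101 → c = 10100, weight = 2.
  m = 011 → c = 00001, weight = 1.
  m = 111 → c = 10010, weight = 2.
Tally weights:
  weight 0: 1 codewords.
  weight 1: 1 codewords.
  weight 2: 3 codewords.
  weight 3: 3 codewords.
Minimum distance d = smallest w > 0 with A_w > 0 = 1.
Sanity: Σ A_w = 8 = 2^3 = 8 ✓.


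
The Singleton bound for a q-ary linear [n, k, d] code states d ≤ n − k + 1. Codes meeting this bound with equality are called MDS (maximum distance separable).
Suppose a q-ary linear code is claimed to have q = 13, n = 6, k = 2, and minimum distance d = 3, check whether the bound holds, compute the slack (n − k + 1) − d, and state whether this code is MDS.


Singleton RHS = n − k + 1 = 5, slack = 2, bound satisfied, not MDS.

Singleton bound: d ≤ n − k + 1.
Here n = 6, k = 2, so n − k + 1 = 5.
Given d = 3, check d ≤ 5: YES.
Slack = (n − k + 1) − d = 2.
The code is NOT MDS (slack = 2 > 0).
Description: the claimed parameters are [6, 2, 3]_13; such a code would be non-MDS.


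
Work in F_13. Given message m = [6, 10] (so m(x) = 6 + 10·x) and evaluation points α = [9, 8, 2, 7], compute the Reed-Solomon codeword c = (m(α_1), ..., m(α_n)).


c = [5, 8, 0, 11]

Message polynomial: m(x) = 6 + 10·x (mod 13).
For each evaluation point α_i, compute m(α_i) mod 13:
  α_1 = 9: Horner steps 10 → 5, so m(9) = 5.
  α_2 = 8: Horner steps 10 → 8, so m(8) = 8.
  α_3 = 2: Horner steps 10 → 0, so m(2) = 0.
  α_4 = 7: Horner steps 10 → 11, so m(7) = 11.
Codeword c = [5, 8, 0, 11] ∈ F_13^4.


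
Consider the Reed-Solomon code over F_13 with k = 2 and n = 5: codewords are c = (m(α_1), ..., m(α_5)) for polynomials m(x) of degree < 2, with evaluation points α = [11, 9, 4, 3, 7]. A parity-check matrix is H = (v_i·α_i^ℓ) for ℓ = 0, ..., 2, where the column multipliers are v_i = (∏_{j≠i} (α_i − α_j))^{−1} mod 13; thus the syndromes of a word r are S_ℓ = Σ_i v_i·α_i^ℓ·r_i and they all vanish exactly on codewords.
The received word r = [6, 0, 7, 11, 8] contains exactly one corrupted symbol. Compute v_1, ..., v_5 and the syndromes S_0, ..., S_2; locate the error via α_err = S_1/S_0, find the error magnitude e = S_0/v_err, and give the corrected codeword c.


S = (11, 4, 5), error at position 1, error magnitude e = 1, c = [5, 0, 7, 11, 8].

Step 1: column multipliers v_i = (∏_{j≠i}(α_i − α_j))^{−1} mod 13.
  i = 1 (α = 11): (11−9)(11−4)(11−3)(11−7) = 2·7·8·4 = 448 ≡ 6, so v_1 = 6^{−1} = 11 (mod 13).
  i = 2 (α = 9): (9−11)(9−4)(9−3)(9−7) = (−2)·5·6·2 = −120 ≡ 10, so v_2 = 10^{−1} = 4 (mod 13).
  i = 3 (α = 4): (4−11)(4−9)(4−3)(4−7) = (−7)·(−5)·1·(−3) = −105 ≡ 12, so v_3 = 12^{−1} = 12 (mod 13).
  i = 4 (α = 3): (3−11)(3−9)(3−4)(3−7) = (−8)·(−6)·(−1)·(−4) = 192 ≡ 10, so v_4 = 10^{−1} = 4 (mod 13).
  i = 5 (α = 7): (7−11)(7−9)(7−4)(7−3) = (−4)·(−2)·3·4 = 96 ≡ 5, so v_5 = 5^{−1} = 8 (mod 13).
  v = [11, 4, 12, 4, 8].
Step 2: syndromes of r = [6, 0, 7, 11, 8] (all sums mod 13).
  S_0 = Σ v_i r_i = 11·6 + 4·0 + 12·7 + 4·11 + 8·8 = 258 ≡ 11.
  S_1 = Σ v_i α_i r_i = 11·11·6 + 4·9·0 + 12·4·7 + 4·3·11 + 8·7·8 = 1642 ≡ 4.
  α_i^2 mod 13 = [4, 3, 3, 9, 10].
  S_2 = Σ v_i α_i^2 r_i = 11·4·6 + 4·3·0 + 12·3·7 + 4·9·11 + 8·10·8 = 1552 ≡ 5.
  S = (11, 4, 5) ≠ 0, so r is not a codeword (an error is present).
Step 3: locate the error. For a single error e at position i, S_ℓ = v_i·e·α_i^ℓ, so α_err = S_1/S_0.
  S_0^{−1} = 11^{−1} = 6 (mod 13), so α_err = 4·6 = 24 ≡ 11 = α_1. Error position i = 1.
  Consistency check: S_2/S_1 = 5·10 = 50 ≡ 11 = α_err ✓ (single-error assumption holds).
Step 4: error magnitude e = S_0/v_1 = S_0·∏_{j≠1}(α_1 − α_j) = 11·6 = 66 ≡ 1 (mod 13).
Step 5: correct position 1: c_1 = r_1 − e = 6 − 1 ≡ 5 (mod 13). Hence c = [5, 0, 7, 11, 8].
  Check: interpolating c through the α_i gives m(x) = 10 + 9·x (degree < 2) with m(α_i) = c_i for every i, so c is indeed a codeword.


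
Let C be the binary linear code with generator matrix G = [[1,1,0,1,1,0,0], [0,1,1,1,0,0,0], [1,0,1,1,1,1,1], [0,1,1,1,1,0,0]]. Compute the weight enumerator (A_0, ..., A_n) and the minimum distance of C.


Weight distribution: A_0 = 1, A_1 = 1, A_2 = 1, A_3 = 4, A_4 = 5, A_5 = 3, A_6 = 1. Minimum distance d = 1.

Enumerate all 2^4 = 16 messages m ∈ F_2^4.
For each, compute codeword c = mG in F_2^7, then tally its weight.
  m = 0000 → c = 0000000, weight = 0.
  m = 1000 → c = 1101100, weight = 4.
  m = 0100 → c = 0111000, weight = 3.
  m = 1100 → c = 1010100, weight = 3.
  m = 0010 → c = 1011111, weight = 6.
  m = 1010 → c = 0110011, weight = 4.
  m = 0110 → c = 1100111, weight = 5.
  m = 1110 → c = 0001011, weight = 3.
  m = 0001 → c = 0111100, weight = 4.
  m = 1001 → c = 1010000, weight = 2.
  m = 0101 → c = 0000100, weight = 1.
  m = 1101 → c = 1101000, weight = 3.
  m = 0011 → c = 1100011, weight = 4.
  m = 1011 → c = 0001111, weight = 4.
  m = 0111 → c = 1011011, weight = 5.
  m = 1111 → c = 0110111, weight = 5.
Tally weights:
  weight 0: 1 codewords.
  weight 1: 1 codewords.
  weight 2: 1 codewords.
  weight 3: 4 codewords.
  weight 4: 5 codewords.
  weight 5: 3 codewords.
  weight 6: 1 codewords.
Minimum distance d = smallest w > 0 with A_w > 0 = 1.
Sanity: Σ A_w = 16 = 2^4 = 16 ✓.


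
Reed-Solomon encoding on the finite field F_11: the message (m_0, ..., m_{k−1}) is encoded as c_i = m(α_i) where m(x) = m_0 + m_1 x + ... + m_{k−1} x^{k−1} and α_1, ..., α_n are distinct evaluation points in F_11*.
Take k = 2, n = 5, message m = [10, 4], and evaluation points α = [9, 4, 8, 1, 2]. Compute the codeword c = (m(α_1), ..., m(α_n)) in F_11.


c = [2, 4, 9, 3, 7]

Message polynomial: m(x) = 10 + 4·x (mod 11).
For each evaluation point α_i, compute m(α_i) mod 11:
  α_1 = 9: Horner steps 4 → 2, so m(9) = 2.
  α_2 = 4: Horner steps 4 → 4, so m(4) = 4.
  α_3 = 8: Horner steps 4 → 9, so m(8) = 9.
  α_4 = 1: Horner steps 4 → 3, so m(1) = 3.
  α_5 = 2: Horner steps 4 → 7, so m(2) = 7.
Codeword c = [2, 4, 9, 3, 7] ∈ F_11^5.


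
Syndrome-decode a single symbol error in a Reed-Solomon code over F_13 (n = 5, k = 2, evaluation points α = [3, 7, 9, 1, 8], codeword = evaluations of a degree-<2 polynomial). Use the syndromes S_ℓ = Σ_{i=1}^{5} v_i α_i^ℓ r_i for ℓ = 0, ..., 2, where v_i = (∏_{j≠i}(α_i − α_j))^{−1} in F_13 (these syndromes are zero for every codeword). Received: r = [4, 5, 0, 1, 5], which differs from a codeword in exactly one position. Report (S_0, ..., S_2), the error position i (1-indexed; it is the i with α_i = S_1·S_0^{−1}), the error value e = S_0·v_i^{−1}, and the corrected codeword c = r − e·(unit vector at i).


S = (11, 12, 6), error at position 2, error magnitude e = 8, c = [4, 10, 0, 1, 5].

Step 1: column multipliers v_i = (∏_{j≠i}(α_i − α_j))^{−1} mod 13.
  i = 1 (α = 3): (3−7)(3−9)(3−1)(3−8) = (−4)·(−6)·2·(−5) = −240 ≡ 7, so v_1 = 7^{−1} = 2 (mod 13).
  i = 2 (α = 7): (7−3)(7−9)(7−1)(7−8) = 4·(−2)·6·(−1) = 48 ≡ 9, so v_2 = 9^{−1} = 3 (mod 13).
  i = 3 (α = 9): (9−3)(9−7)(9−1)(9−8) = 6·2·8·1 = 96 ≡ 5, so v_3 = 5^{−1} = 8 (mod 13).
  i = 4 (α = 1): (1−3)(1−7)(1−9)(1−8) = (−2)·(−6)·(−8)·(−7) = 672 ≡ 9, so v_4 = 9^{−1} = 3 (mod 13).
  i = 5 (α = 8): (8−3)(8−7)(8−9)(8−1) = 5·1·(−1)·7 = −35 ≡ 4, so v_5 = 4^{−1} = 10 (mod 13).
  v = [2, 3, 8, 3, 10].
Step 2: syndromes of r = [4, 5, 0, 1, 5] (all sums mod 13).
  S_0 = Σ v_i r_i = 2·4 + 3·5 + 8·0 + 3·1 + 10·5 = 76 ≡ 11.
  S_1 = Σ v_i α_i r_i = 2·3·4 + 3·7·5 + 8·9·0 + 3·1·1 + 10·8·5 = 532 ≡ 12.
  α_i^2 mod 13 = [9, 10, 3, 1, 12].
  S_2 = Σ v_i α_i^2 r_i = 2·9·4 + 3·10·5 + 8·3·0 + 3·1·1 + 10·12·5 = 825 ≡ 6.
  S = (11, 12, 6) ≠ 0, so r is not a codeword (an error is present).
Step 3: locate the error. For a single error e at position i, S_ℓ = v_i·e·α_i^ℓ, so α_err = S_1/S_0.
  S_0^{−1} = 11^{−1} = 6 (mod 13), so α_err = 12·6 = 72 ≡ 7 = α_2. Error position i = 2.
  Consistency check: S_2/S_1 = 6·12 = 72 ≡ 7 = α_err ✓ (single-error assumption holds).
Step 4: error magnitude e = S_0/v_2 = S_0·∏_{j≠2}(α_2 − α_j) = 11·9 = 99 ≡ 8 (mod 13).
Step 5: correct position 2: c_2 = r_2 − e = 5 − 8 ≡ 10 (mod 13). Hence c = [4, 10, 0, 1, 5].
  Check: interpolating c through the α_i gives m(x) = 6 + 8·x (degree < 2) with m(α_i) = c_i for every i, so c is indeed a codeword.


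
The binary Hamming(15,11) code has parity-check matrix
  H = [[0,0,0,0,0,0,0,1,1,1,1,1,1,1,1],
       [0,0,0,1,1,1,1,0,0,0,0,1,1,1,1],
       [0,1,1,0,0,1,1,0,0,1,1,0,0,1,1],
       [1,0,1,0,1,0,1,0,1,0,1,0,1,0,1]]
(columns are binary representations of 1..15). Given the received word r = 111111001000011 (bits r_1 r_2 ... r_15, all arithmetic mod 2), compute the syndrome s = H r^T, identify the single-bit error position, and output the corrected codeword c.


s = (1, 1, 1, 1)^T, error position = 15, corrected codeword c = 111111001000010

Compute s = H r^T mod 2 one row at a time:
  s_1 = 0 + 1 + 0 + 0 + 0 + 0 + 1 + 1 = 3 ≡ 1 (mod 2).
  s_2 = 1 + 1 + 1 + 0 + 0 + 0 + 1 + 1 = 5 ≡ 1 (mod 2).
  s_3 = 1 + 1 + 1 + 0 + 0 + 0 + 1 + 1 = 5 ≡ 1 (mod 2).
  s_4 = 1 + 1 + 1 + 0 + 1 + 0 + 0 + 1 = 5 ≡ 1 (mod 2).
s = (1, 1, 1, 1)^T — this equals column 15 of H (binary 1111), so error is at position 15.
Correct: flip bit 15 of r = 111111001000011 to get c = 111111001000010.


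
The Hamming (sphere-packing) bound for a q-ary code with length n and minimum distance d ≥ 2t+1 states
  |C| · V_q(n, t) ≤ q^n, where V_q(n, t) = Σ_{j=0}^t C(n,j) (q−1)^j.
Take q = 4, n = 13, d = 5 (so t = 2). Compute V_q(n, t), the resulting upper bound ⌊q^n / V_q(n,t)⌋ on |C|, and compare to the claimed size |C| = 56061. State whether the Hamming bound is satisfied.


V_q(n, t) = 742, q^n = 67108864, Hamming bound = 90443, |C| = 56061 ≤ bound (satisfied).

Step 1: Compute V_q(n, t) = Σ_{j=0}^2 C(n, j) (q−1)^j.
  j = 0: C(13,0)·(3)^0 = 1·1 = 1.
  j = 1: C(13,1)·(3)^1 = 13·3 = 39.
  j = 2: C(13,2)·(3)^2 = 78·9 = 702.
  V_q(n, t) = 1 + 39 + 702 = 742.
Step 2: q^n = 4^13 = 67108864.
Step 3: Hamming bound ⌊q^n / V_q(n,t)⌋ = ⌊67108864/742⌋ = 90443.
Step 4: Compare |C| = 56061 to 90443: satisfied.
The claimed |C| lies below the Hamming bound.


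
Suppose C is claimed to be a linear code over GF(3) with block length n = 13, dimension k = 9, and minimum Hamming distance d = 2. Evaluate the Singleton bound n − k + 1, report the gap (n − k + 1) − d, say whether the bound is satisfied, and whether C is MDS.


Singleton RHS = n − k + 1 = 5, slack = 3, bound satisfied, not MDS.

Singleton bound: d ≤ n − k + 1.
Here n = 13, k = 9, so n − k + 1 = 5.
Given d = 2, check d ≤ 5: YES.
Slack = (n − k + 1) − d = 3.
The code is NOT MDS (slack = 3 > 0).
Description: the claimed parameters are [13, 9, 2]_3; such a code would be non-MDS.


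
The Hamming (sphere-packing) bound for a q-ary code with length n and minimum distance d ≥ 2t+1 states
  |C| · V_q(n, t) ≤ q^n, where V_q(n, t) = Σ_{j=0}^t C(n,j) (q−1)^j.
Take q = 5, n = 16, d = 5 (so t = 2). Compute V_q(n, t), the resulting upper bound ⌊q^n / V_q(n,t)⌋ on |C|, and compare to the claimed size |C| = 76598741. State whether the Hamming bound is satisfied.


V_q(n, t) = 1985, q^n = 152587890625, Hamming bound = 76870473, |C| = 76598741 ≤ bound (satisfied).

Step 1: Compute V_q(n, t) = Σ_{j=0}^2 C(n, j) (q−1)^j.
  j = 0: C(16,0)·(4)^0 = 1·1 = 1.
  j = 1: C(16,1)·(4)^1 = 16·4 = 64.
  j = 2: C(16,2)·(4)^2 = 120·16 = 1920.
  V_q(n, t) = 1 + 64 + 1920 = 1985.
Step 2: q^n = 5^16 = 152587890625.
Step 3: Hamming bound ⌊q^n / V_q(n,t)⌋ = ⌊152587890625/1985⌋ = 76870473.
Step 4: Compare |C| = 76598741 to 76870473: satisfied.
The claimed |C| lies below the Hamming bound.


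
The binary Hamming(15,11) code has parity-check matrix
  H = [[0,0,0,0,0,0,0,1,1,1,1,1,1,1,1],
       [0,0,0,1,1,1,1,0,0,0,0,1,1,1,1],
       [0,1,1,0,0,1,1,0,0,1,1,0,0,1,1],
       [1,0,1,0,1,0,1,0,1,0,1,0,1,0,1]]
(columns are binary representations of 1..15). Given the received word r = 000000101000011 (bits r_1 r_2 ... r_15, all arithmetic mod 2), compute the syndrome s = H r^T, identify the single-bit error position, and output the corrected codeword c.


s = (1, 1, 1, 1)^T, error position = 15, corrected codeword c = 000000101000010

Compute s = H r^T mod 2 one row at a time:
  s_1 = 0 + 1 + 0 + 0 + 0 + 0 + 1 + 1 = 3 ≡ 1 (mod 2).
  s_2 = 0 + 0 + 0 + 1 + 0 + 0 + 1 + 1 = 3 ≡ 1 (mod 2).
  s_3 = 0 + 0 + 0 + 1 + 0 + 0 + 1 + 1 = 3 ≡ 1 (mod 2).
  s_4 = 0 + 0 + 0 + 1 + 1 + 0 + 0 + 1 = 3 ≡ 1 (mod 2).
s = (1, 1, 1, 1)^T — this equals column 15 of H (binary 1111), so error is at position 15.
Correct: flip bit 15 of r = 000000101000011 to get c = 000000101000010.


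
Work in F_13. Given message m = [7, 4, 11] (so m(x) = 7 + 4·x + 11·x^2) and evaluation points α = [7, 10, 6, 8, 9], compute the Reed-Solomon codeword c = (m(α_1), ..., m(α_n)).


c = [2, 3, 11, 2, 11]

Message polynomial: m(x) = 7 + 4·x + 11·x^2 (mod 13).
For each evaluation point α_i, compute m(α_i) mod 13:
  α_1 = 7: Horner steps 11 → 3 → 2, so m(7) = 2.
  α_2 = 10: Horner steps 11 → 10 → 3, so m(10) = 3.
  α_3 = 6: Horner steps 11 → 5 → 11, so m(6) = 11.
  α_4 = 8: Horner steps 11 → 1 → 2, so m(8) = 2.
  α_5 = 9: Horner steps 11 → 12 → 11, so m(9) = 11.
Codeword c = [2, 3, 11, 2, 11] ∈ F_13^5.


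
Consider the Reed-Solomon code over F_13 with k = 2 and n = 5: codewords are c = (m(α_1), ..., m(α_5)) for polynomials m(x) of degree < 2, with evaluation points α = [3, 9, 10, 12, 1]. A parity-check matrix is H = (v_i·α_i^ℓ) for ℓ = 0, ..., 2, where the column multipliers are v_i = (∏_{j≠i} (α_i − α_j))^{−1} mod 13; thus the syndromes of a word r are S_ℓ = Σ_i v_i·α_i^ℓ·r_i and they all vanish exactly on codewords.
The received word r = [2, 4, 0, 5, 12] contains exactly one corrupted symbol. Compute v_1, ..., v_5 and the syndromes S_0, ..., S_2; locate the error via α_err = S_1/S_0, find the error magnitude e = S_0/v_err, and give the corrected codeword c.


S = (12, 12, 12), error at position 5, error magnitude e = 2, c = [2, 4, 0, 5, 10].

Step 1: column multipliers v_i = (∏_{j≠i}(α_i − α_j))^{−1} mod 13.
  i = 1 (α = 3): (3−9)(3−10)(3−12)(3−1) = (−6)·(−7)·(−9)·2 = −756 ≡ 11, so v_1 = 11^{−1} = 6 (mod 13).
  i = 2 (α = 9): (9−3)(9−10)(9−12)(9−1) = 6·(−1)·(−3)·8 = 144 ≡ 1, so v_2 = 1^{−1} = 1 (mod 13).
  i = 3 (α = 10): (10−3)(10−9)(10−12)(10−1) = 7·1·(−2)·9 = −126 ≡ 4, so v_3 = 4^{−1} = 10 (mod 13).
  i = 4 (α = 12): (12−3)(12−9)(12−10)(12−1) = 9·3·2·11 = 594 ≡ 9, so v_4 = 9^{−1} = 3 (mod 13).
  i = 5 (α = 1): (1−3)(1−9)(1−10)(1−12) = (−2)·(−8)·(−9)·(−11) = 1584 ≡ 11, so v_5 = 11^{−1} = 6 (mod 13).
  v = [6, 1, 10, 3, 6].
Step 2: syndromes of r = [2, 4, 0, 5, 12] (all sums mod 13).
  S_0 = Σ v_i r_i = 6·2 + 1·4 + 10·0 + 3·5 + 6·12 = 103 ≡ 12.
  S_1 = Σ v_i α_i r_i = 6·3·2 + 1·9·4 + 10·10·0 + 3·12·5 + 6·1·12 = 324 ≡ 12.
  α_i^2 mod 13 = [9, 3, 9, 1, 1].
  S_2 = Σ v_i α_i^2 r_i = 6·9·2 + 1·3·4 + 10·9·0 + 3·1·5 + 6·1·12 = 207 ≡ 12.
  S = (12, 12, 12) ≠ 0, so r is not a codeword (an error is present).
Step 3: locate the error. For a single error e at position i, S_ℓ = v_i·e·α_i^ℓ, so α_err = S_1/S_0.
  S_0^{−1} = 12^{−1} = 12 (mod 13), so α_err = 12·12 = 144 ≡ 1 = α_5. Error position i = 5.
  Consistency check: S_2/S_1 = 12·12 = 144 ≡ 1 = α_err ✓ (single-error assumption holds).
Step 4: error magnitude e = S_0/v_5 = S_0·∏_{j≠5}(α_5 − α_j) = 12·11 = 132 ≡ 2 (mod 13).
Step 5: correct position 5: c_5 = r_5 − e = 12 − 2 ≡ 10 (mod 13). Hence c = [2, 4, 0, 5, 10].
  Check: interpolating c through the α_i gives m(x) = 1 + 9·x (degree < 2) with m(α_i) = c_i for every i, so c is indeed a codeword.


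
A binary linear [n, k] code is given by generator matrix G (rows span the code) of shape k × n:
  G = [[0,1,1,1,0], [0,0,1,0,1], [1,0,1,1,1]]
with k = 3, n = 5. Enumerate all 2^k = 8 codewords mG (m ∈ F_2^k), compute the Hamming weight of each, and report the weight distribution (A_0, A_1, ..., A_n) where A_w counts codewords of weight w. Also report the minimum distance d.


Weight distribution: A_0 = 1, A_2 = 2, A_3 = 4, A_4 = 1. Minimum distance d = 2.

Enumerate all 2^3 = 8 messages m ∈ F_2^3.
For each, compute codeword c = mG in F_2^5, then tally its weight.
  m = 000 → c = 00000, weight = 0.
  m = 100 → c = 01110, weight = 3.
  m = 010 → c = 00101, weight = 2.
  m = 110 → c = 01011, weight = 3.
  m = 001 → c = 10111, weight = 4.
  m = 101 → c = 11001, weight = 3.
  m = 011 → c = 10010, weight = 2.
  m = 111 → c = 11100, weight = 3.
Tally weights:
  weight 0: 1 codewords.
  weight 2: 2 codewords.
  weight 3: 4 codewords.
  weight 4: 1 codewords.
Minimum distance d = smallest w > 0 with A_w > 0 = 2.
Sanity: Σ A_w = 8 = 2^3 = 8 ✓.


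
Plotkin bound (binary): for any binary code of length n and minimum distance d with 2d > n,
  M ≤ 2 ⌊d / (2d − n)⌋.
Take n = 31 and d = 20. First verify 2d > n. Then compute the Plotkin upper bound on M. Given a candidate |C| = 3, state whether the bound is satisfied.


Plotkin bound M ≤ 4; given |C| = 3 ≤ bound (satisfied).

Check applicability: 2d = 40, n = 31.
2d − n = 9 > 0, so Plotkin applies.
Compute d/(2d−n) = 20/9 ≈ 2.2222.
⌊d/(2d−n)⌋ = 2.
Plotkin bound: M ≤ 2·2 = 4.
Given |C| = 3, check: satisfied.
This |C| is below the Plotkin bound.


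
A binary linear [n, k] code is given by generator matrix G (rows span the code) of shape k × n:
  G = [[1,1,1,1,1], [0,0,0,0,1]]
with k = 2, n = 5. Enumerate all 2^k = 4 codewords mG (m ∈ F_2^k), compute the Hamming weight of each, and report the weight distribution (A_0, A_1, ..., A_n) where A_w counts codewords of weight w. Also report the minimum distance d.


Weight distribution: A_0 = 1, A_1 = 1, A_4 = 1, A_5 = 1. Minimum distance d = 1.

Enumerate all 2^2 = 4 messages m ∈ F_2^2.
For each, compute codeword c = mG in F_2^5, then tally its weight.
  m = 00 → c = 00000, weight = 0.
  m = 10 → c = 11111, weight = 5.
  m = 01 → c = 00001, weight = 1.
  m = 11 → c = 11110, weight = 4.
Tally weights:
  weight 0: 1 codewords.
  weight 1: 1 codewords.
  weight 4: 1 codewords.
  weight 5: 1 codewords.
Minimum distance d = smallest w > 0 with A_w > 0 = 1.
Sanity: Σ A_w = 4 = 2^2 = 4 ✓.


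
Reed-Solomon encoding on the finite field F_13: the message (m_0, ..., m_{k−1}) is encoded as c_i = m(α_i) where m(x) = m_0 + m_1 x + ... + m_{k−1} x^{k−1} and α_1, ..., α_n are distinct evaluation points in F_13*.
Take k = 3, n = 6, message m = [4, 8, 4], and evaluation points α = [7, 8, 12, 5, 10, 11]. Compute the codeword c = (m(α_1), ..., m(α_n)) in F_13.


c = [9, 12, 0, 1, 3, 4]

Message polynomial: m(x) = 4 + 8·x + 4·x^2 (mod 13).
For each evaluation point α_i, compute m(α_i) mod 13:
  α_1 = 7: Horner steps 4 → 10 → 9, so m(7) = 9.
  α_2 = 8: Horner steps 4 → 1 → 12, so m(8) = 12.
  α_3 = 12: Horner steps 4 → 4 → 0, so m(12) = 0.
  α_4 = 5: Horner steps 4 → 2 → 1, so m(5) = 1.
  α_5 = 10: Horner steps 4 → 9 → 3, so m(10) = 3.
  α_6 = 11: Horner steps 4 → 0 → 4, so m(11) = 4.
Codeword c = [9, 12, 0, 1, 3, 4] ∈ F_13^6.


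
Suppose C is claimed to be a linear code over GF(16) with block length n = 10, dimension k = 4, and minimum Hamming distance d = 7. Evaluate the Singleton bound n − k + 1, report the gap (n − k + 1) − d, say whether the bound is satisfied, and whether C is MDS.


Singleton RHS = n − k + 1 = 7, slack = 0, bound satisfied, MDS.

Singleton bound: d ≤ n − k + 1.
Here n = 10, k = 4, so n − k + 1 = 7.
Given d = 7, check d ≤ 7: YES.
Slack = (n − k + 1) − d = 0.
The code is MDS (slack = 0).
Description: the claimed parameters are [10, 4, 7]_16; such a code would be MDS (meets Singleton bound).


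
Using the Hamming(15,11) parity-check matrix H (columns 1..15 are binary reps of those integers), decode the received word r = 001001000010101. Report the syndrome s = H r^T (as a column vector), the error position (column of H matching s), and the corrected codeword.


s = (1, 1, 0, 0)^T, error position = 12, corrected codeword c = 001001000011101

Compute s = H r^T mod 2 one row at a time:
  s_1 = 0 + 0 + 0 + 1 + 0 + 1 + 0 + 1 = 3 ≡ 1 (mod 2).
  s_2 = 0 + 0 + 1 + 0 + 0 + 1 + 0 + 1 = 3 ≡ 1 (mod 2).
  s_3 = 0 + 1 + 1 + 0 + 0 + 1 + 0 + 1 = 4 ≡ 0 (mod 2).
  s_4 = 0 + 1 + 0 + 0 + 0 + 1 + 1 + 1 = 4 ≡ 0 (mod 2).
s = (1, 1, 0, 0)^T — this equals column 12 of H (binary 1100), so error is at position 12.
Correct: flip bit 12 of r = 001001000010101 to get c = 001001000011101.


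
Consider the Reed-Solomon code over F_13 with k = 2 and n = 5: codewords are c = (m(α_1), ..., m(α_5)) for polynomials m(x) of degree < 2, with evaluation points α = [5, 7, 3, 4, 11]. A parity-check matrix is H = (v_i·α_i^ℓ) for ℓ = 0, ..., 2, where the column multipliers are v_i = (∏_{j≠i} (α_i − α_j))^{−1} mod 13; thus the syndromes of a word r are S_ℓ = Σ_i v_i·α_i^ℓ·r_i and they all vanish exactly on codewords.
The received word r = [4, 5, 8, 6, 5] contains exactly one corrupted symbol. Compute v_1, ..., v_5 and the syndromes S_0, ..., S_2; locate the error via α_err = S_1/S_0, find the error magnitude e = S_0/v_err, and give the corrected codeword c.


S = (12, 6, 3), error at position 2, error magnitude e = 5, c = [4, 0, 8, 6, 5].

Step 1: column multipliers v_i = (∏_{j≠i}(α_i − α_j))^{−1} mod 13.
  i = 1 (α = 5): (5−7)(5−3)(5−4)(5−11) = (−2)·2·1·(−6) = 24 ≡ 11, so v_1 = 11^{−1} = 6 (mod 13).
  i = 2 (α = 7): (7−5)(7−3)(7−4)(7−11) = 2·4·3·(−4) = −96 ≡ 8, so v_2 = 8^{−1} = 5 (mod 13).
  i = 3 (α = 3): (3−5)(3−7)(3−4)(3−11) = (−2)·(−4)·(−1)·(−8) = 64 ≡ 12, so v_3 = 12^{−1} = 12 (mod 13).
  i = 4 (α = 4): (4−5)(4−7)(4−3)(4−11) = (−1)·(−3)·1·(−7) = −21 ≡ 5, so v_4 = 5^{−1} = 8 (mod 13).
  i = 5 (α = 11): (11−5)(11−7)(11−3)(11−4) = 6·4·8·7 = 1344 ≡ 5, so v_5 = 5^{−1} = 8 (mod 13).
  v = [6, 5, 12, 8, 8].
Step 2: syndromes of r = [4, 5, 8, 6, 5] (all sums mod 13).
  S_0 = Σ v_i r_i = 6·4 + 5·5 + 12·8 + 8·6 + 8·5 = 233 ≡ 12.
  S_1 = Σ v_i α_i r_i = 6·5·4 + 5·7·5 + 12·3·8 + 8·4·6 + 8·11·5 = 1215 ≡ 6.
  α_i^2 mod 13 = [12, 10, 9, 3, 4].
  S_2 = Σ v_i α_i^2 r_i = 6·12·4 + 5·10·5 + 12·9·8 + 8·3·6 + 8·4·5 = 1706 ≡ 3.
  S = (12, 6, 3) ≠ 0, so r is not a codeword (an error is present).
Step 3: locate the error. For a single error e at position i, S_ℓ = v_i·e·α_i^ℓ, so α_err = S_1/S_0.
  S_0^{−1} = 12^{−1} = 12 (mod 13), so α_err = 6·12 = 72 ≡ 7 = α_2. Error position i = 2.
  Consistency check: S_2/S_1 = 3·11 = 33 ≡ 7 = α_err ✓ (single-error assumption holds).
Step 4: error magnitude e = S_0/v_2 = S_0·∏_{j≠2}(α_2 − α_j) = 12·8 = 96 ≡ 5 (mod 13).
Step 5: correct position 2: c_2 = r_2 − e = 5 − 5 ≡ 0 (mod 13). Hence c = [4, 0, 8, 6, 5].
  Check: interpolating c through the α_i gives m(x) = 1 + 11·x (degree < 2) with m(α_i) = c_i for every i, so c is indeed a codeword.


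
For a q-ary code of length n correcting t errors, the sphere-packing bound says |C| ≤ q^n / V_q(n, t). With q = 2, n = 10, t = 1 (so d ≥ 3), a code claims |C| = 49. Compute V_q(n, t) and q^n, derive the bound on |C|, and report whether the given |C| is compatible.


V_q(n, t) = 11, q^n = 1024, Hamming bound = 93, |C| = 49 ≤ bound (satisfied).

Step 1: Compute V_q(n, t) = Σ_{j=0}^1 C(n, j) (q−1)^j.
  j = 0: C(10,0)·(1)^0 = 1·1 = 1.
  j = 1: C(10,1)·(1)^1 = 10·1 = 10.
  V_q(n, t) = 1 + 10 = 11.
Step 2: q^n = 2^10 = 1024.
Step 3: Hamming bound ⌊q^n / V_q(n,t)⌋ = ⌊1024/11⌋ = 93.
Step 4: Compare |C| = 49 to 93: satisfied.
The claimed |C| lies below the Hamming bound.
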